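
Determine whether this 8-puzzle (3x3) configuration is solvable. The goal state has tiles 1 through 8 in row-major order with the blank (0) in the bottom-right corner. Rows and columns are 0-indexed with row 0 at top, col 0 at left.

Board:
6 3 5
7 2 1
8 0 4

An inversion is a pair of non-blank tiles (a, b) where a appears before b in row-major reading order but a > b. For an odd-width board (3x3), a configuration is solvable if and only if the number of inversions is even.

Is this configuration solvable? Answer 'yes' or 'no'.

Answer: no

Derivation:
Inversions (pairs i<j in row-major order where tile[i] > tile[j] > 0): 15
15 is odd, so the puzzle is not solvable.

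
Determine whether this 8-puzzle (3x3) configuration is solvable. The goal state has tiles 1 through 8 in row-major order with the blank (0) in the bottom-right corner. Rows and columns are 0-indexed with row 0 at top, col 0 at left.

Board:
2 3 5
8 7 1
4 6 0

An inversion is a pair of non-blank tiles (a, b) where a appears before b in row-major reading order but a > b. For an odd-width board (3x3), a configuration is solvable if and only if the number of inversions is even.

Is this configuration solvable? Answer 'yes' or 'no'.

Answer: no

Derivation:
Inversions (pairs i<j in row-major order where tile[i] > tile[j] > 0): 11
11 is odd, so the puzzle is not solvable.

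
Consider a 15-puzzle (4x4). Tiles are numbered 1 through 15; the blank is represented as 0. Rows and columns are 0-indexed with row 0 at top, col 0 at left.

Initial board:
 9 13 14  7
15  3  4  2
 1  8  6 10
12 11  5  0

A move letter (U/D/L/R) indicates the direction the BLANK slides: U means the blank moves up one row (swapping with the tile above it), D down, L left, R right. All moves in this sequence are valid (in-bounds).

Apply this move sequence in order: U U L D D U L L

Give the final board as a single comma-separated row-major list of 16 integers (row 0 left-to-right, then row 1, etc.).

After move 1 (U):
 9 13 14  7
15  3  4  2
 1  8  6  0
12 11  5 10

After move 2 (U):
 9 13 14  7
15  3  4  0
 1  8  6  2
12 11  5 10

After move 3 (L):
 9 13 14  7
15  3  0  4
 1  8  6  2
12 11  5 10

After move 4 (D):
 9 13 14  7
15  3  6  4
 1  8  0  2
12 11  5 10

After move 5 (D):
 9 13 14  7
15  3  6  4
 1  8  5  2
12 11  0 10

After move 6 (U):
 9 13 14  7
15  3  6  4
 1  8  0  2
12 11  5 10

After move 7 (L):
 9 13 14  7
15  3  6  4
 1  0  8  2
12 11  5 10

After move 8 (L):
 9 13 14  7
15  3  6  4
 0  1  8  2
12 11  5 10

Answer: 9, 13, 14, 7, 15, 3, 6, 4, 0, 1, 8, 2, 12, 11, 5, 10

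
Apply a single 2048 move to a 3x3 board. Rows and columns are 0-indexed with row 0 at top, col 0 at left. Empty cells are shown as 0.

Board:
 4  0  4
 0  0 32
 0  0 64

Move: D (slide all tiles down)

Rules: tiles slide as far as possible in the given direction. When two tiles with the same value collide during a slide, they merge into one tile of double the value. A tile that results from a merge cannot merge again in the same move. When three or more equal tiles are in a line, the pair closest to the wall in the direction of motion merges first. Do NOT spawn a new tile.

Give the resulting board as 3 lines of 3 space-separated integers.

Answer:  0  0  4
 0  0 32
 4  0 64

Derivation:
Slide down:
col 0: [4, 0, 0] -> [0, 0, 4]
col 1: [0, 0, 0] -> [0, 0, 0]
col 2: [4, 32, 64] -> [4, 32, 64]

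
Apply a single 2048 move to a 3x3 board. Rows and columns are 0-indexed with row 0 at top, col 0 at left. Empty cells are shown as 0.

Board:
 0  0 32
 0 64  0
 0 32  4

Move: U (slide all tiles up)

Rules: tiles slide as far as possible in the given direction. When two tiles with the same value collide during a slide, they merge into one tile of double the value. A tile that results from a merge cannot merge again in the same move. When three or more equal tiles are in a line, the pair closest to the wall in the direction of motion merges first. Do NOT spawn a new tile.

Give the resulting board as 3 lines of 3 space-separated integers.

Slide up:
col 0: [0, 0, 0] -> [0, 0, 0]
col 1: [0, 64, 32] -> [64, 32, 0]
col 2: [32, 0, 4] -> [32, 4, 0]

Answer:  0 64 32
 0 32  4
 0  0  0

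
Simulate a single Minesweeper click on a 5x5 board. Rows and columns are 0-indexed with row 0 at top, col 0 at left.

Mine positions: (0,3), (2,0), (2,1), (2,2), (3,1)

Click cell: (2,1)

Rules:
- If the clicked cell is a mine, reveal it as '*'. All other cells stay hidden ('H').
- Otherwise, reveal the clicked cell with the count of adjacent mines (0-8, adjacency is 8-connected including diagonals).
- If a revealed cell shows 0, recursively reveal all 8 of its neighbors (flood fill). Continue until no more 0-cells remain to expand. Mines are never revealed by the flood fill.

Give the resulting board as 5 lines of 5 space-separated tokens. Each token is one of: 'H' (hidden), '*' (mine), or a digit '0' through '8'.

H H H H H
H H H H H
H * H H H
H H H H H
H H H H H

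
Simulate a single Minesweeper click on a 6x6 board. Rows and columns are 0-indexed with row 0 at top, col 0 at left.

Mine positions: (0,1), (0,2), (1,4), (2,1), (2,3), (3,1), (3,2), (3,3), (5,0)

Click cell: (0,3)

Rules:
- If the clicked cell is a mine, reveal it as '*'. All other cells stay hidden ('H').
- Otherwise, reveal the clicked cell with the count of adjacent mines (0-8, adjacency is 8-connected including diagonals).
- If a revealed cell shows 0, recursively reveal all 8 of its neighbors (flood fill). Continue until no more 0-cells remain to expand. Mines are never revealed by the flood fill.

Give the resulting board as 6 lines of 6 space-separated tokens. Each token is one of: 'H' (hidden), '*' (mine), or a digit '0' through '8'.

H H H 2 H H
H H H H H H
H H H H H H
H H H H H H
H H H H H H
H H H H H H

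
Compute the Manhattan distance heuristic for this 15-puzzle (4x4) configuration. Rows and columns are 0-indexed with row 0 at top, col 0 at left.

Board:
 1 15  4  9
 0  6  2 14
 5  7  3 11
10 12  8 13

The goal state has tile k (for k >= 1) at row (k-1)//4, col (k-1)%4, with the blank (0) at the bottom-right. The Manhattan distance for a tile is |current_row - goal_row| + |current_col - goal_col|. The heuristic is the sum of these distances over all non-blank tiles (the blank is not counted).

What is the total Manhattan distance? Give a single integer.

Tile 1: at (0,0), goal (0,0), distance |0-0|+|0-0| = 0
Tile 15: at (0,1), goal (3,2), distance |0-3|+|1-2| = 4
Tile 4: at (0,2), goal (0,3), distance |0-0|+|2-3| = 1
Tile 9: at (0,3), goal (2,0), distance |0-2|+|3-0| = 5
Tile 6: at (1,1), goal (1,1), distance |1-1|+|1-1| = 0
Tile 2: at (1,2), goal (0,1), distance |1-0|+|2-1| = 2
Tile 14: at (1,3), goal (3,1), distance |1-3|+|3-1| = 4
Tile 5: at (2,0), goal (1,0), distance |2-1|+|0-0| = 1
Tile 7: at (2,1), goal (1,2), distance |2-1|+|1-2| = 2
Tile 3: at (2,2), goal (0,2), distance |2-0|+|2-2| = 2
Tile 11: at (2,3), goal (2,2), distance |2-2|+|3-2| = 1
Tile 10: at (3,0), goal (2,1), distance |3-2|+|0-1| = 2
Tile 12: at (3,1), goal (2,3), distance |3-2|+|1-3| = 3
Tile 8: at (3,2), goal (1,3), distance |3-1|+|2-3| = 3
Tile 13: at (3,3), goal (3,0), distance |3-3|+|3-0| = 3
Sum: 0 + 4 + 1 + 5 + 0 + 2 + 4 + 1 + 2 + 2 + 1 + 2 + 3 + 3 + 3 = 33

Answer: 33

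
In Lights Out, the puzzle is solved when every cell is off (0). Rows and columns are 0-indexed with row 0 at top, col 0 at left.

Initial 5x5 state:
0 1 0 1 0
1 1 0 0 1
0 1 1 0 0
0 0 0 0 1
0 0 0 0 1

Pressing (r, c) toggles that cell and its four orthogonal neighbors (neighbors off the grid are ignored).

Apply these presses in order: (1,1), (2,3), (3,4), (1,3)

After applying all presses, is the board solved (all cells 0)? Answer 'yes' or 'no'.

Answer: yes

Derivation:
After press 1 at (1,1):
0 0 0 1 0
0 0 1 0 1
0 0 1 0 0
0 0 0 0 1
0 0 0 0 1

After press 2 at (2,3):
0 0 0 1 0
0 0 1 1 1
0 0 0 1 1
0 0 0 1 1
0 0 0 0 1

After press 3 at (3,4):
0 0 0 1 0
0 0 1 1 1
0 0 0 1 0
0 0 0 0 0
0 0 0 0 0

After press 4 at (1,3):
0 0 0 0 0
0 0 0 0 0
0 0 0 0 0
0 0 0 0 0
0 0 0 0 0

Lights still on: 0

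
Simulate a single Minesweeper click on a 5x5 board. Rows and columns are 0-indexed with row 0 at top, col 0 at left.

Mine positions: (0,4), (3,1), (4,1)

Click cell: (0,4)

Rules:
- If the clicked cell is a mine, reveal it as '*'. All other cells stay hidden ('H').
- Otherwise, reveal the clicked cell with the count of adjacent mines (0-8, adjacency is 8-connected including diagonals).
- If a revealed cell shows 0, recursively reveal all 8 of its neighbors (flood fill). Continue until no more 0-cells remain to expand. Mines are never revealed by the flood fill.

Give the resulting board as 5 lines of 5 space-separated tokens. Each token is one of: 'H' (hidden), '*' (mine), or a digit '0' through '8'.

H H H H *
H H H H H
H H H H H
H H H H H
H H H H H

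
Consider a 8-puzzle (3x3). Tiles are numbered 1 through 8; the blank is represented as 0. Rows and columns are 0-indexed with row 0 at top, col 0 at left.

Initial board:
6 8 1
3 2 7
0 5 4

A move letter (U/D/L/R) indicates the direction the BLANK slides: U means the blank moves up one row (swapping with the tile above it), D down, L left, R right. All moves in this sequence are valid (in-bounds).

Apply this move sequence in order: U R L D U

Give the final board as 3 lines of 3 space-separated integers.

After move 1 (U):
6 8 1
0 2 7
3 5 4

After move 2 (R):
6 8 1
2 0 7
3 5 4

After move 3 (L):
6 8 1
0 2 7
3 5 4

After move 4 (D):
6 8 1
3 2 7
0 5 4

After move 5 (U):
6 8 1
0 2 7
3 5 4

Answer: 6 8 1
0 2 7
3 5 4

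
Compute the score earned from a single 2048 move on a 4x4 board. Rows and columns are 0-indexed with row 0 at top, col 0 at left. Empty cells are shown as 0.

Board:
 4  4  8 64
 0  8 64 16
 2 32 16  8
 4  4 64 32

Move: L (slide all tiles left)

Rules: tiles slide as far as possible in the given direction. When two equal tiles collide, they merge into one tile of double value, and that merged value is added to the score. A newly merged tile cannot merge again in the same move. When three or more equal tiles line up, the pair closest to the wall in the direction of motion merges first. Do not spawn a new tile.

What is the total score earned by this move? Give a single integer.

Answer: 16

Derivation:
Slide left:
row 0: [4, 4, 8, 64] -> [8, 8, 64, 0]  score +8 (running 8)
row 1: [0, 8, 64, 16] -> [8, 64, 16, 0]  score +0 (running 8)
row 2: [2, 32, 16, 8] -> [2, 32, 16, 8]  score +0 (running 8)
row 3: [4, 4, 64, 32] -> [8, 64, 32, 0]  score +8 (running 16)
Board after move:
 8  8 64  0
 8 64 16  0
 2 32 16  8
 8 64 32  0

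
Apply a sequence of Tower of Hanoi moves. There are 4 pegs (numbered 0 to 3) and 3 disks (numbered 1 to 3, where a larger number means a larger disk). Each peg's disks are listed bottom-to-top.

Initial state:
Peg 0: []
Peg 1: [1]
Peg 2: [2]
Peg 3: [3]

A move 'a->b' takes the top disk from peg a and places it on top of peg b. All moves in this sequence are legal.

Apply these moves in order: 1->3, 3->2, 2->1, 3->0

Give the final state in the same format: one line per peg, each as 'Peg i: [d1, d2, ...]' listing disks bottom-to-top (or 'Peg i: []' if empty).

Answer: Peg 0: [3]
Peg 1: [1]
Peg 2: [2]
Peg 3: []

Derivation:
After move 1 (1->3):
Peg 0: []
Peg 1: []
Peg 2: [2]
Peg 3: [3, 1]

After move 2 (3->2):
Peg 0: []
Peg 1: []
Peg 2: [2, 1]
Peg 3: [3]

After move 3 (2->1):
Peg 0: []
Peg 1: [1]
Peg 2: [2]
Peg 3: [3]

After move 4 (3->0):
Peg 0: [3]
Peg 1: [1]
Peg 2: [2]
Peg 3: []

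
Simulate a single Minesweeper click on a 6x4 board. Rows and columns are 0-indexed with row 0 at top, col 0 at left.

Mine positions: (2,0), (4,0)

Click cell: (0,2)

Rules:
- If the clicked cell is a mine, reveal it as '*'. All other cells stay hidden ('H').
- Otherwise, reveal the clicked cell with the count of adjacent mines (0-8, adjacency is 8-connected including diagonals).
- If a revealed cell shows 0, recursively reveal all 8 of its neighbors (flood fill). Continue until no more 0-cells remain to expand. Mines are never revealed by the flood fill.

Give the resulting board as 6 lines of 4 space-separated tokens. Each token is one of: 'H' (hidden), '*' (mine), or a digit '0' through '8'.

0 0 0 0
1 1 0 0
H 1 0 0
H 2 0 0
H 1 0 0
H 1 0 0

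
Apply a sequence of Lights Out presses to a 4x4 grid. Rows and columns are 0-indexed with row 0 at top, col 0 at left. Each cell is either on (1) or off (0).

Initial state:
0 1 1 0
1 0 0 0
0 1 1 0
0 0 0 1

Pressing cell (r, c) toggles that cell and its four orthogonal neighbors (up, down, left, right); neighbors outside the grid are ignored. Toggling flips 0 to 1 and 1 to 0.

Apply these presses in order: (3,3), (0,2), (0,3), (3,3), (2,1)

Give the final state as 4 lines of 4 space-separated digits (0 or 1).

Answer: 0 0 1 0
1 1 1 1
1 0 0 0
0 1 0 1

Derivation:
After press 1 at (3,3):
0 1 1 0
1 0 0 0
0 1 1 1
0 0 1 0

After press 2 at (0,2):
0 0 0 1
1 0 1 0
0 1 1 1
0 0 1 0

After press 3 at (0,3):
0 0 1 0
1 0 1 1
0 1 1 1
0 0 1 0

After press 4 at (3,3):
0 0 1 0
1 0 1 1
0 1 1 0
0 0 0 1

After press 5 at (2,1):
0 0 1 0
1 1 1 1
1 0 0 0
0 1 0 1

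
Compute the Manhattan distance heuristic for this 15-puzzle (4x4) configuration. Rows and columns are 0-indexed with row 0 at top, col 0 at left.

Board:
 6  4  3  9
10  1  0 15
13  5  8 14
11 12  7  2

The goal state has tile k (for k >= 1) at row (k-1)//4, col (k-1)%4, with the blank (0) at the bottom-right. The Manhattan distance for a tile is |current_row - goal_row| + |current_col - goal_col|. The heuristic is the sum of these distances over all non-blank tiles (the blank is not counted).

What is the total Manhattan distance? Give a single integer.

Answer: 37

Derivation:
Tile 6: (0,0)->(1,1) = 2
Tile 4: (0,1)->(0,3) = 2
Tile 3: (0,2)->(0,2) = 0
Tile 9: (0,3)->(2,0) = 5
Tile 10: (1,0)->(2,1) = 2
Tile 1: (1,1)->(0,0) = 2
Tile 15: (1,3)->(3,2) = 3
Tile 13: (2,0)->(3,0) = 1
Tile 5: (2,1)->(1,0) = 2
Tile 8: (2,2)->(1,3) = 2
Tile 14: (2,3)->(3,1) = 3
Tile 11: (3,0)->(2,2) = 3
Tile 12: (3,1)->(2,3) = 3
Tile 7: (3,2)->(1,2) = 2
Tile 2: (3,3)->(0,1) = 5
Sum: 2 + 2 + 0 + 5 + 2 + 2 + 3 + 1 + 2 + 2 + 3 + 3 + 3 + 2 + 5 = 37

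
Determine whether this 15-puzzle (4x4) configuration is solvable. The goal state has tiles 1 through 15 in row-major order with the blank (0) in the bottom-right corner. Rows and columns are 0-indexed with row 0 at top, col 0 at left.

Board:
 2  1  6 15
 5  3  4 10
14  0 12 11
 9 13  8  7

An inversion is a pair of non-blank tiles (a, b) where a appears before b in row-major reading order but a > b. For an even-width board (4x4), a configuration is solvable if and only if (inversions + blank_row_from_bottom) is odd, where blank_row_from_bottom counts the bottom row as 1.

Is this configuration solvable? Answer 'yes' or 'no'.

Answer: no

Derivation:
Inversions: 38
Blank is in row 2 (0-indexed from top), which is row 2 counting from the bottom (bottom = 1).
38 + 2 = 40, which is even, so the puzzle is not solvable.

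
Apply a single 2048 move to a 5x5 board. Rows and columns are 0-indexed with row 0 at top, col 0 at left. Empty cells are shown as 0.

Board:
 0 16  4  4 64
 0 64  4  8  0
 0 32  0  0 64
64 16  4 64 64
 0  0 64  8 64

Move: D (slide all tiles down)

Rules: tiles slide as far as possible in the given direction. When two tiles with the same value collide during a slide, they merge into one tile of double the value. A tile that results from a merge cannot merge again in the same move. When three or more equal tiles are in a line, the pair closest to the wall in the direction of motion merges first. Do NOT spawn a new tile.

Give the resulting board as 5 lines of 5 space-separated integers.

Answer:   0   0   0   0   0
  0  16   0   4   0
  0  64   4   8   0
  0  32   8  64 128
 64  16  64   8 128

Derivation:
Slide down:
col 0: [0, 0, 0, 64, 0] -> [0, 0, 0, 0, 64]
col 1: [16, 64, 32, 16, 0] -> [0, 16, 64, 32, 16]
col 2: [4, 4, 0, 4, 64] -> [0, 0, 4, 8, 64]
col 3: [4, 8, 0, 64, 8] -> [0, 4, 8, 64, 8]
col 4: [64, 0, 64, 64, 64] -> [0, 0, 0, 128, 128]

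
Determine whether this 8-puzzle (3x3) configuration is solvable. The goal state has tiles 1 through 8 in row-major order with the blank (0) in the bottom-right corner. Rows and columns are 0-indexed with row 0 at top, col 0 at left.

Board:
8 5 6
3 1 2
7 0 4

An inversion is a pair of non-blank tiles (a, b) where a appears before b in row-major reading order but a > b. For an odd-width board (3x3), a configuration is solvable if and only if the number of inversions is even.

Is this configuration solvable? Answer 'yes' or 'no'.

Inversions (pairs i<j in row-major order where tile[i] > tile[j] > 0): 18
18 is even, so the puzzle is solvable.

Answer: yes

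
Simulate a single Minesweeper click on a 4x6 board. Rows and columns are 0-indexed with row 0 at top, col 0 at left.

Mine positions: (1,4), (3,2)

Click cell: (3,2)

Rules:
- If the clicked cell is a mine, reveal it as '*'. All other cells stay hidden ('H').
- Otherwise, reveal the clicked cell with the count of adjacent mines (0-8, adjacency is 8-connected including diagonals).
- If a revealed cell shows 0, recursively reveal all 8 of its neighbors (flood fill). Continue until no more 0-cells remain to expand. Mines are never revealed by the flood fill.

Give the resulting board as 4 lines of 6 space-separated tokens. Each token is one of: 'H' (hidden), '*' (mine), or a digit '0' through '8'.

H H H H H H
H H H H H H
H H H H H H
H H * H H H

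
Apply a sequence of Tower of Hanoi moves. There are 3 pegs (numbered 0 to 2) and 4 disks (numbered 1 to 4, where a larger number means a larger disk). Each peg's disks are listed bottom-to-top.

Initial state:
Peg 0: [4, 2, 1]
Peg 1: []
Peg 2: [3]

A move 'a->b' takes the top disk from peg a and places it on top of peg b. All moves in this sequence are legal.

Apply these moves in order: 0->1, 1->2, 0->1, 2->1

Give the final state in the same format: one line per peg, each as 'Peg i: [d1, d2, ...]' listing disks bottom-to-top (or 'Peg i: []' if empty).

Answer: Peg 0: [4]
Peg 1: [2, 1]
Peg 2: [3]

Derivation:
After move 1 (0->1):
Peg 0: [4, 2]
Peg 1: [1]
Peg 2: [3]

After move 2 (1->2):
Peg 0: [4, 2]
Peg 1: []
Peg 2: [3, 1]

After move 3 (0->1):
Peg 0: [4]
Peg 1: [2]
Peg 2: [3, 1]

After move 4 (2->1):
Peg 0: [4]
Peg 1: [2, 1]
Peg 2: [3]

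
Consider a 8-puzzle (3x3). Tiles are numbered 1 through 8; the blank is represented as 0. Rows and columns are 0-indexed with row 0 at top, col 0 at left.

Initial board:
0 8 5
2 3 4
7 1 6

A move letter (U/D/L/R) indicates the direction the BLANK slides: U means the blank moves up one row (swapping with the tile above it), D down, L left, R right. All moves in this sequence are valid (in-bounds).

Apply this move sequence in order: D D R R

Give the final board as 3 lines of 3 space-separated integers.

Answer: 2 8 5
7 3 4
1 6 0

Derivation:
After move 1 (D):
2 8 5
0 3 4
7 1 6

After move 2 (D):
2 8 5
7 3 4
0 1 6

After move 3 (R):
2 8 5
7 3 4
1 0 6

After move 4 (R):
2 8 5
7 3 4
1 6 0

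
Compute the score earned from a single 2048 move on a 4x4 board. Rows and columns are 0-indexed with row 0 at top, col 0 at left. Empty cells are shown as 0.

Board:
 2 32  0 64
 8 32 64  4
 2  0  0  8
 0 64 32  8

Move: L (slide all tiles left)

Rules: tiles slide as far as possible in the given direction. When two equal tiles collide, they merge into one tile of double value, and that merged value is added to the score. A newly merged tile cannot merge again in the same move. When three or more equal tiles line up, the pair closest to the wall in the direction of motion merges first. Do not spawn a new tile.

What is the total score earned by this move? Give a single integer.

Slide left:
row 0: [2, 32, 0, 64] -> [2, 32, 64, 0]  score +0 (running 0)
row 1: [8, 32, 64, 4] -> [8, 32, 64, 4]  score +0 (running 0)
row 2: [2, 0, 0, 8] -> [2, 8, 0, 0]  score +0 (running 0)
row 3: [0, 64, 32, 8] -> [64, 32, 8, 0]  score +0 (running 0)
Board after move:
 2 32 64  0
 8 32 64  4
 2  8  0  0
64 32  8  0

Answer: 0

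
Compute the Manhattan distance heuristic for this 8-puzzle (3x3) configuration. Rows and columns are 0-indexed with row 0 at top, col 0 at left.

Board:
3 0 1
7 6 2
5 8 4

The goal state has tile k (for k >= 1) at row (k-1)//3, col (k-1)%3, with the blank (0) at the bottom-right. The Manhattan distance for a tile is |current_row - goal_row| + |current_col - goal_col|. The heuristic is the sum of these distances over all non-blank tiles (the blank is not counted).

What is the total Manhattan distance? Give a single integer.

Answer: 13

Derivation:
Tile 3: (0,0)->(0,2) = 2
Tile 1: (0,2)->(0,0) = 2
Tile 7: (1,0)->(2,0) = 1
Tile 6: (1,1)->(1,2) = 1
Tile 2: (1,2)->(0,1) = 2
Tile 5: (2,0)->(1,1) = 2
Tile 8: (2,1)->(2,1) = 0
Tile 4: (2,2)->(1,0) = 3
Sum: 2 + 2 + 1 + 1 + 2 + 2 + 0 + 3 = 13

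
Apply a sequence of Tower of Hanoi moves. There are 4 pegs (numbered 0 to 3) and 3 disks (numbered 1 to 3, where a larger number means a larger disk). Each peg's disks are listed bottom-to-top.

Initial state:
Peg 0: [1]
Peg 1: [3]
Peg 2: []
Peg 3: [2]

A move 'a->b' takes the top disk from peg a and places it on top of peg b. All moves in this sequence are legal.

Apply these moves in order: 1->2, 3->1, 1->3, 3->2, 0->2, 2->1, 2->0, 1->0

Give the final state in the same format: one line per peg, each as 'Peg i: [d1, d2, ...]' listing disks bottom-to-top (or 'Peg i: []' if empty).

Answer: Peg 0: [2, 1]
Peg 1: []
Peg 2: [3]
Peg 3: []

Derivation:
After move 1 (1->2):
Peg 0: [1]
Peg 1: []
Peg 2: [3]
Peg 3: [2]

After move 2 (3->1):
Peg 0: [1]
Peg 1: [2]
Peg 2: [3]
Peg 3: []

After move 3 (1->3):
Peg 0: [1]
Peg 1: []
Peg 2: [3]
Peg 3: [2]

After move 4 (3->2):
Peg 0: [1]
Peg 1: []
Peg 2: [3, 2]
Peg 3: []

After move 5 (0->2):
Peg 0: []
Peg 1: []
Peg 2: [3, 2, 1]
Peg 3: []

After move 6 (2->1):
Peg 0: []
Peg 1: [1]
Peg 2: [3, 2]
Peg 3: []

After move 7 (2->0):
Peg 0: [2]
Peg 1: [1]
Peg 2: [3]
Peg 3: []

After move 8 (1->0):
Peg 0: [2, 1]
Peg 1: []
Peg 2: [3]
Peg 3: []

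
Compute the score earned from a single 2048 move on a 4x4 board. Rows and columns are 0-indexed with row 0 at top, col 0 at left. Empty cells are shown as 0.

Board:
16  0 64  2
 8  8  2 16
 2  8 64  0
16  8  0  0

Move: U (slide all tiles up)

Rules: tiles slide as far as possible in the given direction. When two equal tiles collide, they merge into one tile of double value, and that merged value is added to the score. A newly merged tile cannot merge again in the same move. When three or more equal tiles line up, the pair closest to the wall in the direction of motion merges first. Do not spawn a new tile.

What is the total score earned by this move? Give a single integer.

Slide up:
col 0: [16, 8, 2, 16] -> [16, 8, 2, 16]  score +0 (running 0)
col 1: [0, 8, 8, 8] -> [16, 8, 0, 0]  score +16 (running 16)
col 2: [64, 2, 64, 0] -> [64, 2, 64, 0]  score +0 (running 16)
col 3: [2, 16, 0, 0] -> [2, 16, 0, 0]  score +0 (running 16)
Board after move:
16 16 64  2
 8  8  2 16
 2  0 64  0
16  0  0  0

Answer: 16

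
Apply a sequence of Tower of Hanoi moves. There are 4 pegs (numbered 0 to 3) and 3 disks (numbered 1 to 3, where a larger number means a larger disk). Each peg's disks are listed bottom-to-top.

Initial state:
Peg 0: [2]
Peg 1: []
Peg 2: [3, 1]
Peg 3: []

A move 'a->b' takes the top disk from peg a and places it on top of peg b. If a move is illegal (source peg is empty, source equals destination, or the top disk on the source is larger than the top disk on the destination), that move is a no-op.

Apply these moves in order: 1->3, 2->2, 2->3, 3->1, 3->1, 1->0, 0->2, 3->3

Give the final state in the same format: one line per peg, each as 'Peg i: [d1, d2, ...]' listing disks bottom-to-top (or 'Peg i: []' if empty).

After move 1 (1->3):
Peg 0: [2]
Peg 1: []
Peg 2: [3, 1]
Peg 3: []

After move 2 (2->2):
Peg 0: [2]
Peg 1: []
Peg 2: [3, 1]
Peg 3: []

After move 3 (2->3):
Peg 0: [2]
Peg 1: []
Peg 2: [3]
Peg 3: [1]

After move 4 (3->1):
Peg 0: [2]
Peg 1: [1]
Peg 2: [3]
Peg 3: []

After move 5 (3->1):
Peg 0: [2]
Peg 1: [1]
Peg 2: [3]
Peg 3: []

After move 6 (1->0):
Peg 0: [2, 1]
Peg 1: []
Peg 2: [3]
Peg 3: []

After move 7 (0->2):
Peg 0: [2]
Peg 1: []
Peg 2: [3, 1]
Peg 3: []

After move 8 (3->3):
Peg 0: [2]
Peg 1: []
Peg 2: [3, 1]
Peg 3: []

Answer: Peg 0: [2]
Peg 1: []
Peg 2: [3, 1]
Peg 3: []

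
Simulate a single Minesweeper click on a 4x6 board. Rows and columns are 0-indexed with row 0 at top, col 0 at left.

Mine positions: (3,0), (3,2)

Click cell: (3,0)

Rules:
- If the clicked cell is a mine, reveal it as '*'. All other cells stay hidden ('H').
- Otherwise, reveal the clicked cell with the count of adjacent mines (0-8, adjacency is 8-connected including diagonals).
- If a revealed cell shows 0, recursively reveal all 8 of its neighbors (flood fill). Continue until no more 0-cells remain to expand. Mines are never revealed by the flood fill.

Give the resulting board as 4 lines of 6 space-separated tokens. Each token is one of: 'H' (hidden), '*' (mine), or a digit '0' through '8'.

H H H H H H
H H H H H H
H H H H H H
* H H H H H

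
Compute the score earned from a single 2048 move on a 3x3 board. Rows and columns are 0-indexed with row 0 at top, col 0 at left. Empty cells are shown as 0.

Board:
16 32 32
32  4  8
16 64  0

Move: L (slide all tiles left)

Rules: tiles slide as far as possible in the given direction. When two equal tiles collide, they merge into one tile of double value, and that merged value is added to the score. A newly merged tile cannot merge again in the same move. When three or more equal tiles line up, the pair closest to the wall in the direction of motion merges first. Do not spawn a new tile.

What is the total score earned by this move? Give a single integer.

Answer: 64

Derivation:
Slide left:
row 0: [16, 32, 32] -> [16, 64, 0]  score +64 (running 64)
row 1: [32, 4, 8] -> [32, 4, 8]  score +0 (running 64)
row 2: [16, 64, 0] -> [16, 64, 0]  score +0 (running 64)
Board after move:
16 64  0
32  4  8
16 64  0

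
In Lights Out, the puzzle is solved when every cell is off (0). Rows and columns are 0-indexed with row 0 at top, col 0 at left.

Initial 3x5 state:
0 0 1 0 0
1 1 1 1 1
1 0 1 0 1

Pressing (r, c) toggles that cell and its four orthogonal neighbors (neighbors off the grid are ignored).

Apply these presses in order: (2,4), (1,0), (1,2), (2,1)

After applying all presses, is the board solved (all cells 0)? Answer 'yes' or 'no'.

Answer: no

Derivation:
After press 1 at (2,4):
0 0 1 0 0
1 1 1 1 0
1 0 1 1 0

After press 2 at (1,0):
1 0 1 0 0
0 0 1 1 0
0 0 1 1 0

After press 3 at (1,2):
1 0 0 0 0
0 1 0 0 0
0 0 0 1 0

After press 4 at (2,1):
1 0 0 0 0
0 0 0 0 0
1 1 1 1 0

Lights still on: 5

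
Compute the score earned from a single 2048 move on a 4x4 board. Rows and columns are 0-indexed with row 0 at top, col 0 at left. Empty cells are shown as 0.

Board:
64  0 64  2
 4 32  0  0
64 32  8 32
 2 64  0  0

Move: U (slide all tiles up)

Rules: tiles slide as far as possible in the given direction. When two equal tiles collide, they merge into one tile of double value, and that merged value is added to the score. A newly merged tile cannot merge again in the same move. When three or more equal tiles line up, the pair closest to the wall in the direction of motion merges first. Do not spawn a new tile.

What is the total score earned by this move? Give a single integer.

Slide up:
col 0: [64, 4, 64, 2] -> [64, 4, 64, 2]  score +0 (running 0)
col 1: [0, 32, 32, 64] -> [64, 64, 0, 0]  score +64 (running 64)
col 2: [64, 0, 8, 0] -> [64, 8, 0, 0]  score +0 (running 64)
col 3: [2, 0, 32, 0] -> [2, 32, 0, 0]  score +0 (running 64)
Board after move:
64 64 64  2
 4 64  8 32
64  0  0  0
 2  0  0  0

Answer: 64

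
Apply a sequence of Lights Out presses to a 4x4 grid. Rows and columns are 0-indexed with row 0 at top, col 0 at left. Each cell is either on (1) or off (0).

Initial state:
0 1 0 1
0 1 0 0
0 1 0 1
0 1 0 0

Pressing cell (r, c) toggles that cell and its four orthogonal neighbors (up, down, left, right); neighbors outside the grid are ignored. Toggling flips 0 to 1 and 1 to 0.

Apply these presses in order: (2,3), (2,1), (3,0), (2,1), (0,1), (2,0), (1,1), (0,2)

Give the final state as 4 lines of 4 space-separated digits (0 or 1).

Answer: 1 0 0 0
0 1 0 1
0 1 1 0
0 0 0 1

Derivation:
After press 1 at (2,3):
0 1 0 1
0 1 0 1
0 1 1 0
0 1 0 1

After press 2 at (2,1):
0 1 0 1
0 0 0 1
1 0 0 0
0 0 0 1

After press 3 at (3,0):
0 1 0 1
0 0 0 1
0 0 0 0
1 1 0 1

After press 4 at (2,1):
0 1 0 1
0 1 0 1
1 1 1 0
1 0 0 1

After press 5 at (0,1):
1 0 1 1
0 0 0 1
1 1 1 0
1 0 0 1

After press 6 at (2,0):
1 0 1 1
1 0 0 1
0 0 1 0
0 0 0 1

After press 7 at (1,1):
1 1 1 1
0 1 1 1
0 1 1 0
0 0 0 1

After press 8 at (0,2):
1 0 0 0
0 1 0 1
0 1 1 0
0 0 0 1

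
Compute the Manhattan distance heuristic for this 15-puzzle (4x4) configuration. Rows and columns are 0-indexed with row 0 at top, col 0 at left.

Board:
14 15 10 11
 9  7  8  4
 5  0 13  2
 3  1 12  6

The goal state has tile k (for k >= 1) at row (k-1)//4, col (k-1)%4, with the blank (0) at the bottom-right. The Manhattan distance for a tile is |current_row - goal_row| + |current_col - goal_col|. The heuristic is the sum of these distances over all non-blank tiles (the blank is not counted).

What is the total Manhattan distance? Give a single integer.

Tile 14: (0,0)->(3,1) = 4
Tile 15: (0,1)->(3,2) = 4
Tile 10: (0,2)->(2,1) = 3
Tile 11: (0,3)->(2,2) = 3
Tile 9: (1,0)->(2,0) = 1
Tile 7: (1,1)->(1,2) = 1
Tile 8: (1,2)->(1,3) = 1
Tile 4: (1,3)->(0,3) = 1
Tile 5: (2,0)->(1,0) = 1
Tile 13: (2,2)->(3,0) = 3
Tile 2: (2,3)->(0,1) = 4
Tile 3: (3,0)->(0,2) = 5
Tile 1: (3,1)->(0,0) = 4
Tile 12: (3,2)->(2,3) = 2
Tile 6: (3,3)->(1,1) = 4
Sum: 4 + 4 + 3 + 3 + 1 + 1 + 1 + 1 + 1 + 3 + 4 + 5 + 4 + 2 + 4 = 41

Answer: 41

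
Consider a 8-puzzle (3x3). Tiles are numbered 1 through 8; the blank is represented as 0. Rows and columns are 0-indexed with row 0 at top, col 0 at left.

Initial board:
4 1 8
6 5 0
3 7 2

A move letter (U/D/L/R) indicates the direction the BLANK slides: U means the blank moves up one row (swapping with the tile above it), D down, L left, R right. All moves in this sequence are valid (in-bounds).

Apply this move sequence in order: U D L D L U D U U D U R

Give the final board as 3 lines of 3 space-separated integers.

After move 1 (U):
4 1 0
6 5 8
3 7 2

After move 2 (D):
4 1 8
6 5 0
3 7 2

After move 3 (L):
4 1 8
6 0 5
3 7 2

After move 4 (D):
4 1 8
6 7 5
3 0 2

After move 5 (L):
4 1 8
6 7 5
0 3 2

After move 6 (U):
4 1 8
0 7 5
6 3 2

After move 7 (D):
4 1 8
6 7 5
0 3 2

After move 8 (U):
4 1 8
0 7 5
6 3 2

After move 9 (U):
0 1 8
4 7 5
6 3 2

After move 10 (D):
4 1 8
0 7 5
6 3 2

After move 11 (U):
0 1 8
4 7 5
6 3 2

After move 12 (R):
1 0 8
4 7 5
6 3 2

Answer: 1 0 8
4 7 5
6 3 2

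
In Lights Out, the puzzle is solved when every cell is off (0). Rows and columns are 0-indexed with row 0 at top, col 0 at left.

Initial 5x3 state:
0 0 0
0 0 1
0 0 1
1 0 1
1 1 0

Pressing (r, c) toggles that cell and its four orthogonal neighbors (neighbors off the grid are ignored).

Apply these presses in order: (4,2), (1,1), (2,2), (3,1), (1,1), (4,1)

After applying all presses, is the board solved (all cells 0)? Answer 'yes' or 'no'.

After press 1 at (4,2):
0 0 0
0 0 1
0 0 1
1 0 0
1 0 1

After press 2 at (1,1):
0 1 0
1 1 0
0 1 1
1 0 0
1 0 1

After press 3 at (2,2):
0 1 0
1 1 1
0 0 0
1 0 1
1 0 1

After press 4 at (3,1):
0 1 0
1 1 1
0 1 0
0 1 0
1 1 1

After press 5 at (1,1):
0 0 0
0 0 0
0 0 0
0 1 0
1 1 1

After press 6 at (4,1):
0 0 0
0 0 0
0 0 0
0 0 0
0 0 0

Lights still on: 0

Answer: yes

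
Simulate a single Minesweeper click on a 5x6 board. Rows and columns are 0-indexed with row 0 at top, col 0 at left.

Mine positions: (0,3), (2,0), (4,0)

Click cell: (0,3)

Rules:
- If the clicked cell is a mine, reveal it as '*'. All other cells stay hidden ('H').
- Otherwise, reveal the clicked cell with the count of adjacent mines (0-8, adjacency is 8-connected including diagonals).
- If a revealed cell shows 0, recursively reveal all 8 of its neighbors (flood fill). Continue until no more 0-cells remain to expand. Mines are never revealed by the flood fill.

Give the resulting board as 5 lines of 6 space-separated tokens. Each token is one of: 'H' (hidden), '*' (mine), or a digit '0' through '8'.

H H H * H H
H H H H H H
H H H H H H
H H H H H H
H H H H H H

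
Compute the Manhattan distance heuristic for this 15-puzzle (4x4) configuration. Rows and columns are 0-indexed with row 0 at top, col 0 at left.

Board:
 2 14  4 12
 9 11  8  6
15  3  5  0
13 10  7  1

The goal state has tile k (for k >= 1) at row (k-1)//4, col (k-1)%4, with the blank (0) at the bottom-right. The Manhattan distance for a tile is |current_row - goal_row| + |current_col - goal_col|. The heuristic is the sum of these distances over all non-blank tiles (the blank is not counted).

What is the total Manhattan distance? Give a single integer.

Tile 2: (0,0)->(0,1) = 1
Tile 14: (0,1)->(3,1) = 3
Tile 4: (0,2)->(0,3) = 1
Tile 12: (0,3)->(2,3) = 2
Tile 9: (1,0)->(2,0) = 1
Tile 11: (1,1)->(2,2) = 2
Tile 8: (1,2)->(1,3) = 1
Tile 6: (1,3)->(1,1) = 2
Tile 15: (2,0)->(3,2) = 3
Tile 3: (2,1)->(0,2) = 3
Tile 5: (2,2)->(1,0) = 3
Tile 13: (3,0)->(3,0) = 0
Tile 10: (3,1)->(2,1) = 1
Tile 7: (3,2)->(1,2) = 2
Tile 1: (3,3)->(0,0) = 6
Sum: 1 + 3 + 1 + 2 + 1 + 2 + 1 + 2 + 3 + 3 + 3 + 0 + 1 + 2 + 6 = 31

Answer: 31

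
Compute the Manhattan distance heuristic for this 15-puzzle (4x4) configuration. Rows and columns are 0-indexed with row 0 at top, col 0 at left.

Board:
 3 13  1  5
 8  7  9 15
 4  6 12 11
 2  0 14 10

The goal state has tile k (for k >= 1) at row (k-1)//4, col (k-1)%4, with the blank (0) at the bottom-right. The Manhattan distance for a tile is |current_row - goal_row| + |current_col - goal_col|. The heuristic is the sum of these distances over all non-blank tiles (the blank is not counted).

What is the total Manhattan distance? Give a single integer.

Answer: 38

Derivation:
Tile 3: (0,0)->(0,2) = 2
Tile 13: (0,1)->(3,0) = 4
Tile 1: (0,2)->(0,0) = 2
Tile 5: (0,3)->(1,0) = 4
Tile 8: (1,0)->(1,3) = 3
Tile 7: (1,1)->(1,2) = 1
Tile 9: (1,2)->(2,0) = 3
Tile 15: (1,3)->(3,2) = 3
Tile 4: (2,0)->(0,3) = 5
Tile 6: (2,1)->(1,1) = 1
Tile 12: (2,2)->(2,3) = 1
Tile 11: (2,3)->(2,2) = 1
Tile 2: (3,0)->(0,1) = 4
Tile 14: (3,2)->(3,1) = 1
Tile 10: (3,3)->(2,1) = 3
Sum: 2 + 4 + 2 + 4 + 3 + 1 + 3 + 3 + 5 + 1 + 1 + 1 + 4 + 1 + 3 = 38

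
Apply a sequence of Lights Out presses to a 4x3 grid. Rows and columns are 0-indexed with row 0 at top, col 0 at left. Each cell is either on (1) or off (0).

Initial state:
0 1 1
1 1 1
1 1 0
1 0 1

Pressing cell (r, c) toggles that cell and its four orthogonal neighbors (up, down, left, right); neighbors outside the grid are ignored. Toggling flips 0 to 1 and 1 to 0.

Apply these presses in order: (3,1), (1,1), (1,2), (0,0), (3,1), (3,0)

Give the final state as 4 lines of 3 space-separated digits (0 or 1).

Answer: 1 1 0
1 1 1
0 0 1
0 1 1

Derivation:
After press 1 at (3,1):
0 1 1
1 1 1
1 0 0
0 1 0

After press 2 at (1,1):
0 0 1
0 0 0
1 1 0
0 1 0

After press 3 at (1,2):
0 0 0
0 1 1
1 1 1
0 1 0

After press 4 at (0,0):
1 1 0
1 1 1
1 1 1
0 1 0

After press 5 at (3,1):
1 1 0
1 1 1
1 0 1
1 0 1

After press 6 at (3,0):
1 1 0
1 1 1
0 0 1
0 1 1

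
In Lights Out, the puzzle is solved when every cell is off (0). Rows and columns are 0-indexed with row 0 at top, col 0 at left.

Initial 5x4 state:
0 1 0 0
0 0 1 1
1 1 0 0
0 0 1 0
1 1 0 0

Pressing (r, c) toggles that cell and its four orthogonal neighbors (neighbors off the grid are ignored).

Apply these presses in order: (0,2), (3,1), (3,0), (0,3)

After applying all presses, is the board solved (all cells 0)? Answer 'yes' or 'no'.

Answer: yes

Derivation:
After press 1 at (0,2):
0 0 1 1
0 0 0 1
1 1 0 0
0 0 1 0
1 1 0 0

After press 2 at (3,1):
0 0 1 1
0 0 0 1
1 0 0 0
1 1 0 0
1 0 0 0

After press 3 at (3,0):
0 0 1 1
0 0 0 1
0 0 0 0
0 0 0 0
0 0 0 0

After press 4 at (0,3):
0 0 0 0
0 0 0 0
0 0 0 0
0 0 0 0
0 0 0 0

Lights still on: 0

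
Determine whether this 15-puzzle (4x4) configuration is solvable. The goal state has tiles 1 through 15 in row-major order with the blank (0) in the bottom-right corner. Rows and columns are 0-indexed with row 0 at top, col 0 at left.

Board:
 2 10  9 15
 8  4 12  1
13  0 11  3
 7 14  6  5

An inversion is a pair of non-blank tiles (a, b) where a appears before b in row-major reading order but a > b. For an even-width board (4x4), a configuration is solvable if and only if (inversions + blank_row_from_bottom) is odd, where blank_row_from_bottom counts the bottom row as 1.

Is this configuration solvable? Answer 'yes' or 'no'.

Answer: yes

Derivation:
Inversions: 55
Blank is in row 2 (0-indexed from top), which is row 2 counting from the bottom (bottom = 1).
55 + 2 = 57, which is odd, so the puzzle is solvable.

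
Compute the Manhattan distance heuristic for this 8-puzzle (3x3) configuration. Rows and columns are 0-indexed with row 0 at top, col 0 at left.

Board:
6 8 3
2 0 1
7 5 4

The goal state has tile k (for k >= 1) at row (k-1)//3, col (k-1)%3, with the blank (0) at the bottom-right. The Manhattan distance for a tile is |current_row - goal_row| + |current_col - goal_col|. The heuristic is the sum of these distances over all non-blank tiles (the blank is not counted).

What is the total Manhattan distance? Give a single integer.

Answer: 14

Derivation:
Tile 6: at (0,0), goal (1,2), distance |0-1|+|0-2| = 3
Tile 8: at (0,1), goal (2,1), distance |0-2|+|1-1| = 2
Tile 3: at (0,2), goal (0,2), distance |0-0|+|2-2| = 0
Tile 2: at (1,0), goal (0,1), distance |1-0|+|0-1| = 2
Tile 1: at (1,2), goal (0,0), distance |1-0|+|2-0| = 3
Tile 7: at (2,0), goal (2,0), distance |2-2|+|0-0| = 0
Tile 5: at (2,1), goal (1,1), distance |2-1|+|1-1| = 1
Tile 4: at (2,2), goal (1,0), distance |2-1|+|2-0| = 3
Sum: 3 + 2 + 0 + 2 + 3 + 0 + 1 + 3 = 14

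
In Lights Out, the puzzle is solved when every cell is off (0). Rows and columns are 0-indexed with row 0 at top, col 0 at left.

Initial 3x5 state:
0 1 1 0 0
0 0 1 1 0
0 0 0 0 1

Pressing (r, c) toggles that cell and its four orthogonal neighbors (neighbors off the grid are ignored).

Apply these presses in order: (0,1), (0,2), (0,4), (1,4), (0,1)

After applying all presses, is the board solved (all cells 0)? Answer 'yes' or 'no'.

After press 1 at (0,1):
1 0 0 0 0
0 1 1 1 0
0 0 0 0 1

After press 2 at (0,2):
1 1 1 1 0
0 1 0 1 0
0 0 0 0 1

After press 3 at (0,4):
1 1 1 0 1
0 1 0 1 1
0 0 0 0 1

After press 4 at (1,4):
1 1 1 0 0
0 1 0 0 0
0 0 0 0 0

After press 5 at (0,1):
0 0 0 0 0
0 0 0 0 0
0 0 0 0 0

Lights still on: 0

Answer: yes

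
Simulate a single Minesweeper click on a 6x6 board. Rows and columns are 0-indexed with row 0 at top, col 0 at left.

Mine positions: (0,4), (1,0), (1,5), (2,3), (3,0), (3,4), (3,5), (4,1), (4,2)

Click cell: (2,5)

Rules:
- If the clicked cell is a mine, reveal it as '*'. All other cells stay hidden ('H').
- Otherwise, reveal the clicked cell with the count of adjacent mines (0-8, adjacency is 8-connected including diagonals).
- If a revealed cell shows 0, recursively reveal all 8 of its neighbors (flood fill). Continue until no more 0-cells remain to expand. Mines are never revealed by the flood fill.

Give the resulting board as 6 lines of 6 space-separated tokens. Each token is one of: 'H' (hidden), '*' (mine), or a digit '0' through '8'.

H H H H H H
H H H H H H
H H H H H 3
H H H H H H
H H H H H H
H H H H H H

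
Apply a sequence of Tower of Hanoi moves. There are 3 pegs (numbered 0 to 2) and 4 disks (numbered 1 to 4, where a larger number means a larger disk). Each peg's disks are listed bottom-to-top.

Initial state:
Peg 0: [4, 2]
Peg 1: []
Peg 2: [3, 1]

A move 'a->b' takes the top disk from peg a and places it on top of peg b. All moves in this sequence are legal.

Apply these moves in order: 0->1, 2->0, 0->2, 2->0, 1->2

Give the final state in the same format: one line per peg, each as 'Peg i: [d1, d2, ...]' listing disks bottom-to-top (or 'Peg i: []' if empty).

After move 1 (0->1):
Peg 0: [4]
Peg 1: [2]
Peg 2: [3, 1]

After move 2 (2->0):
Peg 0: [4, 1]
Peg 1: [2]
Peg 2: [3]

After move 3 (0->2):
Peg 0: [4]
Peg 1: [2]
Peg 2: [3, 1]

After move 4 (2->0):
Peg 0: [4, 1]
Peg 1: [2]
Peg 2: [3]

After move 5 (1->2):
Peg 0: [4, 1]
Peg 1: []
Peg 2: [3, 2]

Answer: Peg 0: [4, 1]
Peg 1: []
Peg 2: [3, 2]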